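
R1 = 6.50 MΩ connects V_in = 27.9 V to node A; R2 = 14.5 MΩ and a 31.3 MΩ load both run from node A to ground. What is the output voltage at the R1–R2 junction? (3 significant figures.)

V_out ≈ 16.8 V

The load sits in parallel with R2, giving an effective lower resistance R2' = R2·R_L/(R2+R_L) = 9.909 MΩ.
Then V_out = V_in · R2'/(R1 + R2') = 27.9 × 9.909/16.41 = 16.85 V.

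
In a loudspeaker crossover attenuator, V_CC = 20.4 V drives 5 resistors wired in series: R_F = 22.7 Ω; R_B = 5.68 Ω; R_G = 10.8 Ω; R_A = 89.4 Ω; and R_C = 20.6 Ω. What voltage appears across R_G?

V ≈ 1.48 V

Total series resistance ΣR = 22.7 + 5.68 + 10.8 + 89.4 + 20.6 = 149.2 Ω.
Voltage divider: V = V_CC · (10.80 / 149.2) = 20.4 × 0.07240 = 1.477 V.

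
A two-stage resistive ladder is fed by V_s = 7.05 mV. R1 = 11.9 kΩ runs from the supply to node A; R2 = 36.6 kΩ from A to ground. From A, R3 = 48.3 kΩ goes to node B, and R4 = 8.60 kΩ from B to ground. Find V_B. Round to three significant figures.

V_B ≈ 0.694 mV

Node A sees R2 in parallel with the series input of stage 2, R3 + R4 = 56.90 kΩ.
R2 ‖ (R3+R4) = 22.27 kΩ.
First divider: V_A = V_s · 22.27/(11.9 + 22.27) = 4.595 mV.
Then the unloaded second divider: V_B = V_A × R4/(R3+R4) = 4.595 × 0.1511 = 0.6945 mV.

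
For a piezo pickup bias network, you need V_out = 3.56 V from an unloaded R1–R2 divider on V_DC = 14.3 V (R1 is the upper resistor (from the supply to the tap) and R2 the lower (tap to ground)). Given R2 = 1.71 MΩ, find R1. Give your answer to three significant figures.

R1 ≈ 5.16 MΩ

V_out/V_DC = R2/(R1+R2) = 0.2490.
So R1 = R2 · (V_DC/V_out − 1) = 1.71 × (14.3/3.56 − 1) = 1.71 × 3.017 = 5.159 MΩ.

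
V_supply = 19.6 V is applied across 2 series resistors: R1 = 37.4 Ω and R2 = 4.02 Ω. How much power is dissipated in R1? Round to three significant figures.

P ≈ 8.37 W

Series current I = V_supply/ΣR = 19.6/41.42 = 0.4732 A.
P = I²R = 0.2239 × 37.4 = 8.375 W.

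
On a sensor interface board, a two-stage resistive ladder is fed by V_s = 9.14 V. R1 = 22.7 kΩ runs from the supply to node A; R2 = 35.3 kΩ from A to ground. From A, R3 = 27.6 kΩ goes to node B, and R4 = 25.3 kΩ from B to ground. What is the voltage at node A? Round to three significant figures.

Node A sees R2 in parallel with the series input of stage 2, R3 + R4 = 52.90 kΩ.
Effective lower resistance at A: R2 ‖ 52.90 = 21.17 kΩ.
So V_A = 9.14 × 0.4826 = 4.411 V.

V_A ≈ 4.41 V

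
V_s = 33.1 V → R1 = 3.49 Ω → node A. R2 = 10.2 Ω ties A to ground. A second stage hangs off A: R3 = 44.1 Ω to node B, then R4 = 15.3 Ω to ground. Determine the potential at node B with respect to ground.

Looking into the second stage from A: R3 + R4 = 59.40 Ω appears in parallel with R2.
R2 ‖ (R3+R4) = 8.705 Ω.
V_A = 33.1 × 8.705/(3.49 + 8.705) = 23.63 V.
V_B = V_A × 0.2576 = 6.086 V.

V_B ≈ 6.09 V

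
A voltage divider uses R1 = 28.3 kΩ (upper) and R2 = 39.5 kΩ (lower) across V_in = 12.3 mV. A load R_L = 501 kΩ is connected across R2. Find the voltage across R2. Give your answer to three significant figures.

R2 ‖ R_L = (39.5 × 501)/(39.5 + 501) = 36.61 kΩ.
Voltage divider with the loaded lower leg: V_out = 12.3 × 36.61/(28.3 + 36.61) = 12.3 × 0.5640 = 6.938 mV.

V_out ≈ 6.94 mV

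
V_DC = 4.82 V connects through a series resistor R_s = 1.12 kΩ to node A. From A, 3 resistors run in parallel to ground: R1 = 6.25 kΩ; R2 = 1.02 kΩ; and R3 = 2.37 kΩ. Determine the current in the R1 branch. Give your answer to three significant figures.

Equivalent of the parallel group: R_p = 0.6401 kΩ.
Node voltage V_A = V_DC · R_p/(R_s + R_p) = 4.82 × 0.3637 = 1.753 V.
I(R1) = V_A / R1 = 1.753/6.25 = 0.2805 mA.
(Equivalently: I_total = 2.739 mA, then current-divider fraction G_k/ΣG = 0.1024.)

I ≈ 0.280 mA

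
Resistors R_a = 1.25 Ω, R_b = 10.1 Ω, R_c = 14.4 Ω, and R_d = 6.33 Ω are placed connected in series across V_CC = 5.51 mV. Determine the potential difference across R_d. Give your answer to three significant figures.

Total series resistance ΣR = 1.25 + 10.1 + 14.4 + 6.33 = 32.08 Ω.
V = V_CC · R/ΣR = 5.51 × 0.1973 = 1.087 mV.

V ≈ 1.09 mV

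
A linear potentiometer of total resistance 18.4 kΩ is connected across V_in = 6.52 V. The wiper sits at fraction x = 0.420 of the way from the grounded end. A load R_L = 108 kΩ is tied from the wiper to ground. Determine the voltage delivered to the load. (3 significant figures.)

V_out ≈ 2.63 V

Lower segment x·R_p = 7.728 kΩ; upper segment (1−x)·R_p = 10.67 kΩ.
(x·R_p) ‖ R_L = 7.212 kΩ.
Then V_out = V_in · 7.212/(10.67 + 7.212) = 2.629 V.
(Unloaded: V_out = x·V_in = 2.74 V.)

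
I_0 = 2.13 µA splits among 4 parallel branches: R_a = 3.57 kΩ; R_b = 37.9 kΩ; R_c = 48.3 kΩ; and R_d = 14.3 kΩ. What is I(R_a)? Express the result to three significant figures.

ΣG = 1/3.57 + 1/37.9 + 1/48.3 + 1/14.3 = 0.3971.
R_a takes the fraction G_k/ΣG = 0.2801/0.3971 = 0.7053, so I = 2.13 × 0.7053 = 1.502 µA.

I ≈ 1.50 µA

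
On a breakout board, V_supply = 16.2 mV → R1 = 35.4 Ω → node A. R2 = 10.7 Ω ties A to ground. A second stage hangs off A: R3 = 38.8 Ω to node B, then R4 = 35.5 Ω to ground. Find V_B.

The second stage (R3 + R4 = 74.30 Ω) loads node A in parallel with R2.
Effective lower resistance at A: R2 ‖ 74.30 = 9.353 Ω.
V_A = 16.2 × 9.353/(35.4 + 9.353) = 3.386 mV.
Stage 2 is unloaded, so V_B = V_A · R4/(R3+R4) = 3.386 × 35.5/74.30 = 1.618 mV.

V_B ≈ 1.62 mV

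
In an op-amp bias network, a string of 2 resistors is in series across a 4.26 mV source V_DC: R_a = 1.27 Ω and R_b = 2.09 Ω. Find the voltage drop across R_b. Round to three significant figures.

V ≈ 2.65 mV

ΣR = 1.27 + 2.09 = 3.360 Ω.
By the voltage-divider rule, V = 4.26 × 2.090/3.360 = 2.650 mV.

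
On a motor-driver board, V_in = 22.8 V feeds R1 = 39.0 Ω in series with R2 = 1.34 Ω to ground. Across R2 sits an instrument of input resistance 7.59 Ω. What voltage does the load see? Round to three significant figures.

R2 ‖ R_L = (1.34 × 7.59)/(1.34 + 7.59) = 1.139 Ω.
Then V_out = V_in · R2'/(R1 + R2') = 22.8 × 1.139/40.14 = 0.6469 V.

V_out ≈ 0.647 V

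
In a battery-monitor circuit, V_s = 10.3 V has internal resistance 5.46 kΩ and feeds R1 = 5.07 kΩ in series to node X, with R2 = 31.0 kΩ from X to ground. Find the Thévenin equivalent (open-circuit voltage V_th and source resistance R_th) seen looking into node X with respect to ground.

R1' = 5.46 + 5.07 = 10.53 kΩ (source resistance + R1).
V_th is the unloaded tap voltage: V_s · R2/(R1'+R2) = 10.3 × 0.7464 = 7.688 V.
Zeroing V_s shorts the top of R1' to ground, so R_th = R1' ‖ R2 = 7.860 kΩ.

V_th ≈ 7.69 V, R_th ≈ 7.86 kΩ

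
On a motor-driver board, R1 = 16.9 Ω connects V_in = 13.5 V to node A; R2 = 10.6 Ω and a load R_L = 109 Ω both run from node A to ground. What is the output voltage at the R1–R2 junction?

V_out ≈ 4.91 V

First combine the lower leg with the load: R2 ‖ R_L = 9.661 Ω.
Now apply the divider: V_out = 13.5 × 0.3637 = 4.910 V.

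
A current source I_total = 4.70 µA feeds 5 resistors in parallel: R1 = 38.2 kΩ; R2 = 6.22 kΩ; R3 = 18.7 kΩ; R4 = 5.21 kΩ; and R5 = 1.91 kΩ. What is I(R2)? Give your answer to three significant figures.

I ≈ 0.790 µA

Total conductance ΣG = 1/38.2 + 1/6.22 + 1/18.7 + 1/5.21 + 1/1.91 = 0.9559 (units of 1/kΩ).
By the current-divider rule, I = I_total · G_k/ΣG = 4.70 × 0.1682 = 0.7905 µA.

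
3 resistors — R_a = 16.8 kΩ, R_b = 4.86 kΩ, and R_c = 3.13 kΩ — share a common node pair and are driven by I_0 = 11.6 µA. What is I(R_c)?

Conductances: ΣG = 1/16.8 + 1/4.86 + 1/3.13 = 0.5848 (1/kΩ).
Current divider: I(R_c) = I_0 · G_k/ΣG = 11.6 × (0.3195/0.5848) = 11.6 × 0.5463 = 6.338 µA.

I ≈ 6.34 µA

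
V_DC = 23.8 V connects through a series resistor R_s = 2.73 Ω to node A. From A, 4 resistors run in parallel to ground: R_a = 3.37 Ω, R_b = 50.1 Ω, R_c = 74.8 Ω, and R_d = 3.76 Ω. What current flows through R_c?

Combine the parallel branches: R_p = (1/3.37 + 1/50.1 + 1/74.8 + 1/3.76)⁻¹ = 1.678 Ω.
V_A by voltage divider: V_A = 23.8 × 1.678/(2.73 + 1.678) = 9.059 V.
I(R_c) = V_A / R_c = 9.059/74.8 = 0.1211 A.
(Check via current divider: I_total = 5.400 A; share G_k/ΣG = 0.02243 → same result.)

I ≈ 0.121 A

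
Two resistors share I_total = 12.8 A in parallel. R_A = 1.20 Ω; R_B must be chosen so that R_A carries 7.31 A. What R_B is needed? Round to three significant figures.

Two-branch current divider: I_A = I_total · R_B/(R_A + R_B).
With f = 0.5711, R_B = R_A · f/(1−f) = 1.20 × 1.332 = 1.598 Ω.

R_B ≈ 1.60 Ω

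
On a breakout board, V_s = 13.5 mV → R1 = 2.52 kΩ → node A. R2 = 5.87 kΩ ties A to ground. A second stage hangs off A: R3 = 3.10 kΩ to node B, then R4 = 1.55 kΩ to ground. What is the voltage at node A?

Node A sees R2 in parallel with the series input of stage 2, R3 + R4 = 4.650 kΩ.
R2 ‖ (R3+R4) = 2.595 kΩ.
So V_A = 13.5 × 0.5073 = 6.848 mV.

V_A ≈ 6.85 mV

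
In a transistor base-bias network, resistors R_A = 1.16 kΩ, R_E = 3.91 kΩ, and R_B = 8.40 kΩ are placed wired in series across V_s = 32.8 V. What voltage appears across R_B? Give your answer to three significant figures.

V ≈ 20.5 V

Series total: ΣR = 1.16 + 3.91 + 8.40 = 13.47 kΩ.
By the voltage-divider rule, V = 32.8 × 8.400/13.47 = 20.45 V.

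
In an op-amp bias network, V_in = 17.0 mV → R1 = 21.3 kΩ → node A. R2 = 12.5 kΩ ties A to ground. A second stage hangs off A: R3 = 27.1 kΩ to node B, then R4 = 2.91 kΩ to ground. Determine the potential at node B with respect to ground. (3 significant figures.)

Looking into the second stage from A: R3 + R4 = 30.01 kΩ appears in parallel with R2.
Effective lower resistance at A: R2 ‖ 30.01 = 8.824 kΩ.
So V_A = 17.0 × 0.2929 = 4.980 mV.
Stage 2 is unloaded, so V_B = V_A · R4/(R3+R4) = 4.980 × 2.91/30.01 = 0.4829 mV.

V_B ≈ 0.483 mV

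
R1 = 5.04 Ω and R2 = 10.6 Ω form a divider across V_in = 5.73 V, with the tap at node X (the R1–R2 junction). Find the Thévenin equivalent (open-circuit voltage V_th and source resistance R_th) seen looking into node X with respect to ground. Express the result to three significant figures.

V_th is the unloaded tap voltage: V_in · R2/(R1+R2) = 5.73 × 0.6777 = 3.884 V.
Zeroing V_in shorts the top of R1 to ground, so R_th = R1 ‖ R2 = 3.416 Ω.

V_th ≈ 3.88 V, R_th ≈ 3.42 Ω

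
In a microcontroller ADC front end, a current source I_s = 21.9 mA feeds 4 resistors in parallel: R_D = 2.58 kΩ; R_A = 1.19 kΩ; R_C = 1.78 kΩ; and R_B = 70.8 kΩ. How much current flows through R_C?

Conductances: ΣG = 1/2.58 + 1/1.19 + 1/1.78 + 1/70.8 = 1.804 (1/kΩ).
Current divider: I(R_C) = I_s · G_k/ΣG = 21.9 × (0.5618/1.804) = 21.9 × 0.3114 = 6.821 mA.

I ≈ 6.82 mA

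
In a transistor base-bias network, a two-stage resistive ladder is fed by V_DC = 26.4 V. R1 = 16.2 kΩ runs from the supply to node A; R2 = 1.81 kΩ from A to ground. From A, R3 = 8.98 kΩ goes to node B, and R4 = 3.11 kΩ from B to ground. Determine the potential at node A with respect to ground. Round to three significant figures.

V_A ≈ 2.34 V

Looking into the second stage from A: R3 + R4 = 12.09 kΩ appears in parallel with R2.
R2 ‖ (R3+R4) = 1.574 kΩ.
First divider: V_A = V_DC · 1.574/(16.2 + 1.574) = 2.338 V.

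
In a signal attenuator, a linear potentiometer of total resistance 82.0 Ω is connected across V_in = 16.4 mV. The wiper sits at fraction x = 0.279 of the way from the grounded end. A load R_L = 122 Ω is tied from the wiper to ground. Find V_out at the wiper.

V_out ≈ 4.03 mV

Lower segment x·R_p = 22.88 Ω; upper segment (1−x)·R_p = 59.12 Ω.
Lower segment in parallel with the load: 22.88 ‖ 122 = 19.27 Ω.
Then V_out = V_in · 19.27/(59.12 + 19.27) = 4.031 mV.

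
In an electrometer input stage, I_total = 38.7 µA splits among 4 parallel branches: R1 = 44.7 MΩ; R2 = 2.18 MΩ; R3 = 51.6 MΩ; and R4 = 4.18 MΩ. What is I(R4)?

I ≈ 12.5 µA

Conductances: ΣG = 1/44.7 + 1/2.18 + 1/51.6 + 1/4.18 = 0.7397 (1/MΩ).
By the current-divider rule, I = I_total · G_k/ΣG = 38.7 × 0.3234 = 12.52 µA.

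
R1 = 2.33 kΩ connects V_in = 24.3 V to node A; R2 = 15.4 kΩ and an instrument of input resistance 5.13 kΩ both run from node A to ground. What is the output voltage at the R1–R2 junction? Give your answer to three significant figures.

The load sits in parallel with R2, giving an effective lower resistance R2' = R2·R_L/(R2+R_L) = 3.848 kΩ.
Then V_out = V_in · R2'/(R1 + R2') = 24.3 × 3.848/6.178 = 15.14 V.
(Unloaded it would be 21.1 V; the load pulls it down.)

V_out ≈ 15.1 V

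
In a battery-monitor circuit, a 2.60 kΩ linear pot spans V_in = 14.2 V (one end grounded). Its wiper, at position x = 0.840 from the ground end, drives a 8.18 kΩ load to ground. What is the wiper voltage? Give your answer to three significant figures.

V_out ≈ 11.4 V

The pot divides into 0.4160 kΩ above the wiper and 2.184 kΩ below.
Lower segment in parallel with the load: 2.184 ‖ 8.18 = 1.724 kΩ.
Loaded-divider output: V_out = 14.2 × 0.8056 = 11.44 V.
(Unloaded: V_out = x·V_in = 11.9 V.)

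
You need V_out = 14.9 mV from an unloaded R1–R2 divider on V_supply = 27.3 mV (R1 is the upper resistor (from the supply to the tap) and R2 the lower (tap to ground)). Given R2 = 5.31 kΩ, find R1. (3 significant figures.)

R1 ≈ 4.42 kΩ

V_out/V_supply = R2/(R1+R2) = 0.5458.
Rearranging, R1 = R2·(1−k)/k = 5.31 × 0.8322 = 4.419 kΩ.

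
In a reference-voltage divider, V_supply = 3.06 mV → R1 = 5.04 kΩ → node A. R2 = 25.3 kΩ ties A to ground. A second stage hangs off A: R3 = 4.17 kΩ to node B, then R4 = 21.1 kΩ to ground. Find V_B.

V_B ≈ 1.83 mV

Looking into the second stage from A: R3 + R4 = 25.27 kΩ appears in parallel with R2.
Effective lower resistance at A: R2 ‖ 25.27 = 12.64 kΩ.
So V_A = 3.06 × 0.7150 = 2.188 mV.
Stage 2 is unloaded, so V_B = V_A · R4/(R3+R4) = 2.188 × 21.1/25.27 = 1.827 mV.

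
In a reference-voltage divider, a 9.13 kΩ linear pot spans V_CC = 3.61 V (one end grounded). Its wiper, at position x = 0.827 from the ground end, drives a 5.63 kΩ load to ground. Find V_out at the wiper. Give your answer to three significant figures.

Lower segment x·R_p = 7.551 kΩ; upper segment (1−x)·R_p = 1.579 kΩ.
Lower segment in parallel with the load: 7.551 ‖ 5.63 = 3.225 kΩ.
V_out = 3.61 × 3.225/(1.579 + 3.225) = 2.423 V.

V_out ≈ 2.42 V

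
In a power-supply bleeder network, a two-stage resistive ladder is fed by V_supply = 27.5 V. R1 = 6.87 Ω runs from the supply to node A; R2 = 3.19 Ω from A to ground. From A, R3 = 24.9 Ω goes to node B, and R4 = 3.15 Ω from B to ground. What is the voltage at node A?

Node A sees R2 in parallel with the series input of stage 2, R3 + R4 = 28.05 Ω.
Effective lower resistance at A: R2 ‖ 28.05 = 2.864 Ω.
V_A = 27.5 × 2.864/(6.87 + 2.864) = 8.092 V.

V_A ≈ 8.09 V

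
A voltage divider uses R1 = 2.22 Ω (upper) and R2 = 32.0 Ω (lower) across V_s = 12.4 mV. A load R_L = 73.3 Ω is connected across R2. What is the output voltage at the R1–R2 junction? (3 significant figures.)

The load sits in parallel with R2, giving an effective lower resistance R2' = R2·R_L/(R2+R_L) = 22.28 Ω.
Then V_out = V_s · R2'/(R1 + R2') = 12.4 × 22.28/24.50 = 11.28 mV.
(Unloaded it would be 11.6 mV; the load pulls it down.)

V_out ≈ 11.3 mV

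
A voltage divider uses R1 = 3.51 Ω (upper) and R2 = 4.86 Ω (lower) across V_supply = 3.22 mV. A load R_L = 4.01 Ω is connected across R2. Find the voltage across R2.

V_out ≈ 1.24 mV

First combine the lower leg with the load: R2 ‖ R_L = 2.197 Ω.
Now apply the divider: V_out = 3.22 × 0.3850 = 1.240 mV.
(Unloaded it would be 1.87 mV; the load pulls it down.)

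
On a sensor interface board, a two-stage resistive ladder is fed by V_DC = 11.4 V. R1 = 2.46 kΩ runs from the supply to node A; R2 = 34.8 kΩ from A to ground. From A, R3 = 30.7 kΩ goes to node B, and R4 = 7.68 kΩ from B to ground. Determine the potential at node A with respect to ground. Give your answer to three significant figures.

Node A sees R2 in parallel with the series input of stage 2, R3 + R4 = 38.38 kΩ.
Effective lower resistance at A: R2 ‖ 38.38 = 18.25 kΩ.
First divider: V_A = V_DC · 18.25/(2.46 + 18.25) = 10.05 V.

V_A ≈ 10.0 V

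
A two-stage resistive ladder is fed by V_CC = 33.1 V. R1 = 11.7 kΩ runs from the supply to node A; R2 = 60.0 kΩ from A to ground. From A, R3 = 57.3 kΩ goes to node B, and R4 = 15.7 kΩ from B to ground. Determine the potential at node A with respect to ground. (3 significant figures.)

The second stage (R3 + R4 = 73.00 kΩ) loads node A in parallel with R2.
R2 ‖ (R3+R4) = 32.93 kΩ.
V_A = 33.1 × 32.93/(11.7 + 32.93) = 24.42 V.

V_A ≈ 24.4 V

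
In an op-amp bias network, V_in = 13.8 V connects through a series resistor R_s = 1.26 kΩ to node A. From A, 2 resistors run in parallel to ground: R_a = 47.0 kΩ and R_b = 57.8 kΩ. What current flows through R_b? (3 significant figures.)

Parallel bank: R_p = 1/(1/47.0 + 1/57.8) = 25.92 kΩ.
Node voltage V_A = V_in · R_p/(R_s + R_p) = 13.8 × 0.9536 = 13.16 V.
I(R_b) = V_A / R_b = 13.16/57.8 = 0.2277 mA.
(Equivalently: I_total = 0.5077 mA, then current-divider fraction G_k/ΣG = 0.4485.)

I ≈ 0.228 mA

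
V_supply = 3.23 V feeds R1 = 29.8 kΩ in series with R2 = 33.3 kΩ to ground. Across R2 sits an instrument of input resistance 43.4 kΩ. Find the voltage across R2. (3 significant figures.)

V_out ≈ 1.25 V

First combine the lower leg with the load: R2 ‖ R_L = 18.84 kΩ.
Now apply the divider: V_out = 3.23 × 0.3874 = 1.251 V.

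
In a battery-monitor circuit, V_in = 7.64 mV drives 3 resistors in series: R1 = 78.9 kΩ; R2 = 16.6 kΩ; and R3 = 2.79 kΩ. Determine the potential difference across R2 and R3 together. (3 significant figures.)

Series total: ΣR = 78.9 + 16.6 + 2.79 = 98.29 kΩ.
R_{R2..R3} = 16.6 + 2.79 = 19.39 kΩ.
V = V_in · R/ΣR = 7.64 × 0.1973 = 1.507 mV.

V ≈ 1.51 mV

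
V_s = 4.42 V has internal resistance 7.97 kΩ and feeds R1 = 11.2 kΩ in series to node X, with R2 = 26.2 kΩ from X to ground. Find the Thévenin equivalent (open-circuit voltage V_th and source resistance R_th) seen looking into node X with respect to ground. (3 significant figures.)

V_th ≈ 2.55 V, R_th ≈ 11.1 kΩ

R1' = 7.97 + 11.2 = 19.17 kΩ (source resistance + R1).
Open-circuit (no load on X): V_th = V_s · R2/(R1' + R2) = 4.42 × 26.2/(19.17 + 26.2) = 2.552 V.
Looking into X with the source shorted: R_th = R1'·R2/(R1'+R2) = 19.17 × 26.2/45.37 = 11.07 kΩ.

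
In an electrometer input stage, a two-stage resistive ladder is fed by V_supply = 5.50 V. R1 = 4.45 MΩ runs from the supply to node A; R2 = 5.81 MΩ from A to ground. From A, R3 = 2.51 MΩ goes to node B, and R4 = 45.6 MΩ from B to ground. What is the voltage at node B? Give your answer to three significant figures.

Node A sees R2 in parallel with the series input of stage 2, R3 + R4 = 48.11 MΩ.
Effective lower resistance at A: R2 ‖ 48.11 = 5.184 MΩ.
First divider: V_A = V_supply · 5.184/(4.45 + 5.184) = 2.960 V.
Then the unloaded second divider: V_B = V_A × R4/(R3+R4) = 2.960 × 0.9478 = 2.805 V.

V_B ≈ 2.81 V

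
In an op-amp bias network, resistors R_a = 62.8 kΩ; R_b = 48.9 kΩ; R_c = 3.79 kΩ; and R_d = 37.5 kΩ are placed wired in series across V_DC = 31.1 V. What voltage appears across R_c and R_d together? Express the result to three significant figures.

V ≈ 8.39 V

Total series resistance ΣR = 62.8 + 48.9 + 3.79 + 37.5 = 153.0 kΩ.
R_{R_c..R_d} = 3.79 + 37.5 = 41.29 kΩ.
Voltage divider: V = V_DC · (41.29 / 153.0) = 31.1 × 0.2699 = 8.393 V.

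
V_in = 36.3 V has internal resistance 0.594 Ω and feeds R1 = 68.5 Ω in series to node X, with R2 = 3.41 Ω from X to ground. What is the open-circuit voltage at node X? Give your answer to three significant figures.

R1' = 0.594 + 68.5 = 69.09 Ω (source resistance + R1).
Open-circuit (no load on X): V_th = V_in · R2/(R1' + R2) = 36.3 × 3.41/(69.09 + 3.41) = 1.707 V.

V_th ≈ 1.71 V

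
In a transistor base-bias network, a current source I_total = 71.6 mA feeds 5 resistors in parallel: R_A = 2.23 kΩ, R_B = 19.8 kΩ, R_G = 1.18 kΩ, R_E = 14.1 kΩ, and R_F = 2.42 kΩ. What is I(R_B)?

ΣG = 1/2.23 + 1/19.8 + 1/1.18 + 1/14.1 + 1/2.42 = 1.831.
By the current-divider rule, I = I_total · G_k/ΣG = 71.6 × 0.02759 = 1.975 mA.

I ≈ 1.98 mA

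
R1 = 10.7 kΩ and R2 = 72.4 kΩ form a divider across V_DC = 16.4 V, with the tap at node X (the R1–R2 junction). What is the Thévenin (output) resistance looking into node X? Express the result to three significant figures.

R_th ≈ 9.32 kΩ

Zeroing V_DC shorts the top of R1 to ground, so R_th = R1 ‖ R2 = 9.322 kΩ.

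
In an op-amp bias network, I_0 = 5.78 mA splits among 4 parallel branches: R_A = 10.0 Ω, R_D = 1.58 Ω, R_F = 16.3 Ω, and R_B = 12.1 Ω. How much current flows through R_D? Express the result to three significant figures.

I ≈ 4.17 mA

ΣG = 1/10.0 + 1/1.58 + 1/16.3 + 1/12.1 = 0.8769.
By the current-divider rule, I = I_0 · G_k/ΣG = 5.78 × 0.7218 = 4.172 mA.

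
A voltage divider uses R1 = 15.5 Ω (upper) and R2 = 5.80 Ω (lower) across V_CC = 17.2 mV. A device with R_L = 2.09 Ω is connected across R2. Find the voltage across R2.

V_out ≈ 1.55 mV

First combine the lower leg with the load: R2 ‖ R_L = 1.536 Ω.
Voltage divider with the loaded lower leg: V_out = 17.2 × 1.536/(15.5 + 1.536) = 17.2 × 0.09018 = 1.551 mV.
(Unloaded it would be 4.68 mV; the load pulls it down.)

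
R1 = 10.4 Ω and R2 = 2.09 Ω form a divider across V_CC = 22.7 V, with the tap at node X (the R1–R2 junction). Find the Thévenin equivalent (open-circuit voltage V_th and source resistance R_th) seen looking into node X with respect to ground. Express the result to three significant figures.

V_th ≈ 3.80 V, R_th ≈ 1.74 Ω

With X open, the divider is unloaded: V_th = 22.7 × 2.09/12.49 = 3.798 V.
Looking into X with the source shorted: R_th = R1·R2/(R1+R2) = 10.40 × 2.09/12.49 = 1.740 Ω.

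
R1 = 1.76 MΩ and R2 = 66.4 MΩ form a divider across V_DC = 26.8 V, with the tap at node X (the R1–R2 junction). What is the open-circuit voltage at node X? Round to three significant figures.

V_th ≈ 26.1 V

V_th is the unloaded tap voltage: V_DC · R2/(R1+R2) = 26.8 × 0.9742 = 26.11 V.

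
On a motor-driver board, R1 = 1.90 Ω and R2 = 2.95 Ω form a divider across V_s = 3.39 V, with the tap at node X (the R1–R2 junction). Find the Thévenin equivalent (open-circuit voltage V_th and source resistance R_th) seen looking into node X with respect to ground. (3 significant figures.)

With X open, the divider is unloaded: V_th = 3.39 × 2.95/4.850 = 2.062 V.
Looking into X with the source shorted: R_th = R1·R2/(R1+R2) = 1.900 × 2.95/4.850 = 1.156 Ω.

V_th ≈ 2.06 V, R_th ≈ 1.16 Ω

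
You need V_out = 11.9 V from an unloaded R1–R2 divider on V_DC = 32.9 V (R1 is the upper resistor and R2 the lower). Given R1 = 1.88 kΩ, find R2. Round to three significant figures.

The divider ratio is R2/(R1+R2) = 11.9/32.9 = 0.3617.
R2 = R1 · 0.3617/(1 − 0.3617) = 1.065 kΩ.

R2 ≈ 1.07 kΩ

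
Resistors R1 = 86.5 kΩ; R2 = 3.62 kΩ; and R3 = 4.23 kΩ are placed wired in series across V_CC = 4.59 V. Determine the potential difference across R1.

Series total: ΣR = 86.5 + 3.62 + 4.23 = 94.35 kΩ.
By the voltage-divider rule, V = 4.59 × 86.50/94.35 = 4.208 V.

V ≈ 4.21 V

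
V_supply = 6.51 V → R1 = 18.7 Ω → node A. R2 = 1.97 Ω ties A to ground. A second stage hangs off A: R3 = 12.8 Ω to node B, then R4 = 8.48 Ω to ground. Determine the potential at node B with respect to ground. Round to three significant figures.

Node A sees R2 in parallel with the series input of stage 2, R3 + R4 = 21.28 Ω.
R2 ‖ (R3+R4) = 1.803 Ω.
So V_A = 6.51 × 0.08794 = 0.5725 V.
V_B = V_A × 0.3985 = 0.2281 V.

V_B ≈ 0.228 V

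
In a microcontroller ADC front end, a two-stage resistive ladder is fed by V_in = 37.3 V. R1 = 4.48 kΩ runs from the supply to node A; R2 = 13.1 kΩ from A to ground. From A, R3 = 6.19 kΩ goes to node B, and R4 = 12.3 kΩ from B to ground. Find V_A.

Node A sees R2 in parallel with the series input of stage 2, R3 + R4 = 18.49 kΩ.
R2 ‖ (R3+R4) = 7.668 kΩ.
First divider: V_A = V_in · 7.668/(4.48 + 7.668) = 23.54 V.

V_A ≈ 23.5 V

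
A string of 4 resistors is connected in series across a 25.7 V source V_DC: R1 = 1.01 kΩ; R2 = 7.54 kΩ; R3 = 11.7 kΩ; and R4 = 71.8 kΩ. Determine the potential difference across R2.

V ≈ 2.11 V

Total series resistance ΣR = 1.01 + 7.54 + 11.7 + 71.8 = 92.05 kΩ.
By the voltage-divider rule, V = 25.7 × 7.540/92.05 = 2.105 V.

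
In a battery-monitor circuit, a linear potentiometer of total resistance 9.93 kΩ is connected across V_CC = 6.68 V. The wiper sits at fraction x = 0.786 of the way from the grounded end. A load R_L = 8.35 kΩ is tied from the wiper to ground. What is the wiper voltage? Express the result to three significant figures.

V_out ≈ 4.38 V

Split the track: R_lower = x·R_p = 7.805 kΩ, R_upper = (1−x)·R_p = 2.125 kΩ.
(x·R_p) ‖ R_L = 4.034 kΩ.
Loaded-divider output: V_out = 6.68 × 0.6550 = 4.375 V.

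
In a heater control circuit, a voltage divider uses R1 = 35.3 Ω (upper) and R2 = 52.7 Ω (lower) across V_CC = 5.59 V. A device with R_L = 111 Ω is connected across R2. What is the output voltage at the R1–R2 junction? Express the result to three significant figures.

V_out ≈ 2.81 V

R2 ‖ R_L = (52.7 × 111)/(52.7 + 111) = 35.73 Ω.
Voltage divider with the loaded lower leg: V_out = 5.59 × 35.73/(35.3 + 35.73) = 5.59 × 0.5031 = 2.812 V.
(Unloaded it would be 3.35 V; the load pulls it down.)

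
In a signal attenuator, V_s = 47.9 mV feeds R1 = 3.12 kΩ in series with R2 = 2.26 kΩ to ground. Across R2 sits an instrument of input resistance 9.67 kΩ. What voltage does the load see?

V_out ≈ 17.7 mV

The load sits in parallel with R2, giving an effective lower resistance R2' = R2·R_L/(R2+R_L) = 1.832 kΩ.
Voltage divider with the loaded lower leg: V_out = 47.9 × 1.832/(3.12 + 1.832) = 47.9 × 0.3699 = 17.72 mV.
(Unloaded it would be 20.1 mV; the load pulls it down.)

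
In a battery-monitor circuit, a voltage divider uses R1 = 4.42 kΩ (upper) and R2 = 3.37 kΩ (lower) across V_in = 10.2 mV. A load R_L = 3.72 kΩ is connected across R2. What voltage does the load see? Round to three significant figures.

V_out ≈ 2.91 mV

First combine the lower leg with the load: R2 ‖ R_L = 1.768 kΩ.
Voltage divider with the loaded lower leg: V_out = 10.2 × 1.768/(4.42 + 1.768) = 10.2 × 0.2857 = 2.914 mV.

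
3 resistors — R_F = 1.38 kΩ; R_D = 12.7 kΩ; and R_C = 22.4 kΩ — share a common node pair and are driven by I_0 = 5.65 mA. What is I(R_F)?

I ≈ 4.83 mA

ΣG = 1/1.38 + 1/12.7 + 1/22.4 = 0.8480.
R_F takes the fraction G_k/ΣG = 0.7246/0.8480 = 0.8545, so I = 5.65 × 0.8545 = 4.828 mA.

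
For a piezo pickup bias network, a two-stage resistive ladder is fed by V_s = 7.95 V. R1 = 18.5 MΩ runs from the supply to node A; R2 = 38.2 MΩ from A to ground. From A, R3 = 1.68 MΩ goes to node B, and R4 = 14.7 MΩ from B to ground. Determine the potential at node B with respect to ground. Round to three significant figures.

V_B ≈ 2.73 V

Looking into the second stage from A: R3 + R4 = 16.38 MΩ appears in parallel with R2.
Effective lower resistance at A: R2 ‖ 16.38 = 11.46 MΩ.
First divider: V_A = V_s · 11.46/(18.5 + 11.46) = 3.042 V.
Stage 2 is unloaded, so V_B = V_A · R4/(R3+R4) = 3.042 × 14.7/16.38 = 2.730 V.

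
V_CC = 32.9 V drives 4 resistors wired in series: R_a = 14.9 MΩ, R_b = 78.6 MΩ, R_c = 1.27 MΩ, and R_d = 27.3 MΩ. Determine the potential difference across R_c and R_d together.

V ≈ 7.70 V

ΣR = 14.9 + 78.6 + 1.27 + 27.3 = 122.1 MΩ.
R_{R_c..R_d} = 1.27 + 27.3 = 28.57 MΩ.
Voltage divider: V = V_CC · (28.57 / 122.1) = 32.9 × 0.2340 = 7.700 V.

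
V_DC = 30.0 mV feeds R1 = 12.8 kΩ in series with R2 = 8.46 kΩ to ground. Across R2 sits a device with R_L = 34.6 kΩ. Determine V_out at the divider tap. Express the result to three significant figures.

V_out ≈ 10.4 mV

The load sits in parallel with R2, giving an effective lower resistance R2' = R2·R_L/(R2+R_L) = 6.798 kΩ.
Then V_out = V_DC · R2'/(R1 + R2') = 30.0 × 6.798/19.60 = 10.41 mV.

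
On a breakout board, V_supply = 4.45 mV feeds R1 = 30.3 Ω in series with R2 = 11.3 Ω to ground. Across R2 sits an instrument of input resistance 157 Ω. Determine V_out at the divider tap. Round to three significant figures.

V_out ≈ 1.15 mV

The load sits in parallel with R2, giving an effective lower resistance R2' = R2·R_L/(R2+R_L) = 10.54 Ω.
Then V_out = V_supply · R2'/(R1 + R2') = 4.45 × 10.54/40.84 = 1.149 mV.
(Unloaded it would be 1.21 mV; the load pulls it down.)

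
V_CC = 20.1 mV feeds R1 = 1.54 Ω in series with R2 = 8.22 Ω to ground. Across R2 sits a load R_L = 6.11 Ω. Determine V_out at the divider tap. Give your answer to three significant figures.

V_out ≈ 14.0 mV

First combine the lower leg with the load: R2 ‖ R_L = 3.505 Ω.
Now apply the divider: V_out = 20.1 × 0.6947 = 13.96 mV.
(Unloaded it would be 16.9 mV; the load pulls it down.)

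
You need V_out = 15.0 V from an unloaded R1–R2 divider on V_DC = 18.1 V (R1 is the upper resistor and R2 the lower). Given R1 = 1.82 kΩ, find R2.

The divider ratio is R2/(R1+R2) = 15.0/18.1 = 0.8287.
R2 = R1 · 0.8287/(1 − 0.8287) = 8.806 kΩ.

R2 ≈ 8.81 kΩ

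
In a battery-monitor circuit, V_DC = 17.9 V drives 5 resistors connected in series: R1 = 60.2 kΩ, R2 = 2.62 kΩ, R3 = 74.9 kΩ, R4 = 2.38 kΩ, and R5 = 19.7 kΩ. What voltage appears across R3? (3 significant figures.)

V ≈ 8.39 V

Series total: ΣR = 60.2 + 2.62 + 74.9 + 2.38 + 19.7 = 159.8 kΩ.
Voltage divider: V = V_DC · (74.90 / 159.8) = 17.9 × 0.4687 = 8.390 V.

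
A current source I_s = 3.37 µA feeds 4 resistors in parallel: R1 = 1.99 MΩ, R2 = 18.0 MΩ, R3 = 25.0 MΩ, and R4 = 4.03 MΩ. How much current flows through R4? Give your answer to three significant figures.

ΣG = 1/1.99 + 1/18.0 + 1/25.0 + 1/4.03 = 0.8462.
R4 takes the fraction G_k/ΣG = 0.2481/0.8462 = 0.2932, so I = 3.37 × 0.2932 = 0.9882 µA.

I ≈ 0.988 µA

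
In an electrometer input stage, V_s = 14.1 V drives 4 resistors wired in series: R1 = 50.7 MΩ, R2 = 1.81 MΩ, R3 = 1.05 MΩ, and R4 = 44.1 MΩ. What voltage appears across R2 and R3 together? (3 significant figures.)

ΣR = 50.7 + 1.81 + 1.05 + 44.1 = 97.66 MΩ.
R_{R2..R3} = 1.81 + 1.05 = 2.860 MΩ.
V = V_s · R/ΣR = 14.1 × 0.02929 = 0.4129 V.

V ≈ 0.413 V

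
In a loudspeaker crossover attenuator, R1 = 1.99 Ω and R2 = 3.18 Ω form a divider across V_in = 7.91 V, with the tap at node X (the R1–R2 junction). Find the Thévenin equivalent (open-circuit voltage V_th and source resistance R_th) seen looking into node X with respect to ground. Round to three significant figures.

V_th is the unloaded tap voltage: V_in · R2/(R1+R2) = 7.91 × 0.6151 = 4.865 V.
Zeroing V_in shorts the top of R1 to ground, so R_th = R1 ‖ R2 = 1.224 Ω.

V_th ≈ 4.87 V, R_th ≈ 1.22 Ω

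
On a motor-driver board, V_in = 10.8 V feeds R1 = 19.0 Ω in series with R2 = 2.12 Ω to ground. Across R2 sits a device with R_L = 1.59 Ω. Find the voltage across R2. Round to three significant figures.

The load sits in parallel with R2, giving an effective lower resistance R2' = R2·R_L/(R2+R_L) = 0.9086 Ω.
Then V_out = V_in · R2'/(R1 + R2') = 10.8 × 0.9086/19.91 = 0.4929 V.
(Unloaded it would be 1.08 V; the load pulls it down.)

V_out ≈ 0.493 V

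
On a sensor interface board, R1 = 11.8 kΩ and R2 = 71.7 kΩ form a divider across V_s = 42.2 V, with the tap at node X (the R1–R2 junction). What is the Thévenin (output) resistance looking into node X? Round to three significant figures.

Zeroing V_s shorts the top of R1 to ground, so R_th = R1 ‖ R2 = 10.13 kΩ.

R_th ≈ 10.1 kΩ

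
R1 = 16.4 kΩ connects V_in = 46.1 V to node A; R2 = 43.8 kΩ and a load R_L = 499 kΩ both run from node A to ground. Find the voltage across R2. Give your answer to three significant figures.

V_out ≈ 32.8 V

R2 ‖ R_L = (43.8 × 499)/(43.8 + 499) = 40.27 kΩ.
Voltage divider with the loaded lower leg: V_out = 46.1 × 40.27/(16.4 + 40.27) = 46.1 × 0.7106 = 32.76 V.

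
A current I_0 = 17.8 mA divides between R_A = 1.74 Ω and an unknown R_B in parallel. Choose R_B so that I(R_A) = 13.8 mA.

R_B ≈ 6.00 Ω

Two-branch current divider: I_A = I_0 · R_B/(R_A + R_B).
13.8/17.8 = R_B/(R_A + R_B) → R_B = R_A · (0.7753)/(1 − 0.7753) = 1.74 × 3.450 = 6.003 Ω.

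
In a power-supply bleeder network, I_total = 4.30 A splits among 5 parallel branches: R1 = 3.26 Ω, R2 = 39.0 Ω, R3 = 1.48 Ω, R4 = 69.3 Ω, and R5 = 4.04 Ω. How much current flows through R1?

Conductances: ΣG = 1/3.26 + 1/39.0 + 1/1.48 + 1/69.3 + 1/4.04 = 1.270 (1/Ω).
By the current-divider rule, I = I_total · G_k/ΣG = 4.30 × 0.2415 = 1.039 A.

I ≈ 1.04 A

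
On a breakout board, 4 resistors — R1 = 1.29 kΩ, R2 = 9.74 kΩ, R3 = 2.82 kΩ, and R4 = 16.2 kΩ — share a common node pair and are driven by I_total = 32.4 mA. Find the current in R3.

I ≈ 8.88 mA

Total conductance ΣG = 1/1.29 + 1/9.74 + 1/2.82 + 1/16.2 = 1.294 (units of 1/kΩ).
R3 takes the fraction G_k/ΣG = 0.3546/1.294 = 0.2740, so I = 32.4 × 0.2740 = 8.878 mA.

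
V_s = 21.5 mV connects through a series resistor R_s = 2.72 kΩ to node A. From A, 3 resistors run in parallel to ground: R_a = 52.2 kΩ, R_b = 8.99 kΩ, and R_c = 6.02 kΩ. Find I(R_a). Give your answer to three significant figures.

I ≈ 0.228 µA

Equivalent of the parallel group: R_p = 3.373 kΩ.
Node voltage V_A = V_s · R_p/(R_s + R_p) = 21.5 × 0.5536 = 11.90 mV.
I(R_a) = V_A / R_a = 11.90/52.2 = 0.2280 µA.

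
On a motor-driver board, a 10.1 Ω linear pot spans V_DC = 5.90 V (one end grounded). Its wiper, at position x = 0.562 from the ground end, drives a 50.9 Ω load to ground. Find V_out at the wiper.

Lower segment x·R_p = 5.676 Ω; upper segment (1−x)·R_p = 4.424 Ω.
Lower segment in parallel with the load: 5.676 ‖ 50.9 = 5.107 Ω.
Then V_out = V_DC · 5.107/(4.424 + 5.107) = 3.161 V.

V_out ≈ 3.16 V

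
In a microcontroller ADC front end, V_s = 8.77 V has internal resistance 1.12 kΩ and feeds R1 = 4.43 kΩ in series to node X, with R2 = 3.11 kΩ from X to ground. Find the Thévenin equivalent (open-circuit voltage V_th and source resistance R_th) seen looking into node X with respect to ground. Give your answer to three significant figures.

V_th ≈ 3.15 V, R_th ≈ 1.99 kΩ

R1' = 1.12 + 4.43 = 5.550 kΩ (source resistance + R1).
V_th is the unloaded tap voltage: V_s · R2/(R1'+R2) = 8.77 × 0.3591 = 3.150 V.
Zeroing V_s shorts the top of R1' to ground, so R_th = R1' ‖ R2 = 1.993 kΩ.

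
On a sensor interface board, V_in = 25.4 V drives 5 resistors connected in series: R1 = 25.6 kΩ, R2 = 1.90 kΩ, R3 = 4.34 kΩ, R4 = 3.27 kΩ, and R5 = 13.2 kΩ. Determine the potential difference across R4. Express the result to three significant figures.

V ≈ 1.72 V

ΣR = 25.6 + 1.90 + 4.34 + 3.27 + 13.2 = 48.31 kΩ.
Voltage divider: V = V_in · (3.270 / 48.31) = 25.4 × 0.06769 = 1.719 V.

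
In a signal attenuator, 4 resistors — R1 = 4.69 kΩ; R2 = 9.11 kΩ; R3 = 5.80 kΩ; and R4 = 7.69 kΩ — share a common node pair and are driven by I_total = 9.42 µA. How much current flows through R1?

I ≈ 3.21 µA

ΣG = 1/4.69 + 1/9.11 + 1/5.80 + 1/7.69 = 0.6254.
Current divider: I(R1) = I_total · G_k/ΣG = 9.42 × (0.2132/0.6254) = 9.42 × 0.3409 = 3.211 µA.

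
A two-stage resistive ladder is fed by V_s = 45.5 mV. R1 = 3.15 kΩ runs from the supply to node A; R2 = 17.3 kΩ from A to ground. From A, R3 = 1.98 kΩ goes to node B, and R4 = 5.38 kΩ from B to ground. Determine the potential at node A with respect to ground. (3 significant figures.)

V_A ≈ 28.3 mV

Node A sees R2 in parallel with the series input of stage 2, R3 + R4 = 7.360 kΩ.
R2 ‖ (R3+R4) = 5.163 kΩ.
First divider: V_A = V_s · 5.163/(3.15 + 5.163) = 28.26 mV.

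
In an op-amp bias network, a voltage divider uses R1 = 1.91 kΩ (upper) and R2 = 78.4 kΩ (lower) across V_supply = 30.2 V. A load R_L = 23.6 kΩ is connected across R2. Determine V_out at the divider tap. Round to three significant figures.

The load sits in parallel with R2, giving an effective lower resistance R2' = R2·R_L/(R2+R_L) = 18.14 kΩ.
Voltage divider with the loaded lower leg: V_out = 30.2 × 18.14/(1.91 + 18.14) = 30.2 × 0.9047 = 27.32 V.

V_out ≈ 27.3 V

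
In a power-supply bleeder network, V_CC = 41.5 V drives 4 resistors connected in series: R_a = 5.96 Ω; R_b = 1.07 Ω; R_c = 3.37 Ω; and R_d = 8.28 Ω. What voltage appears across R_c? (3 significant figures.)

ΣR = 5.96 + 1.07 + 3.37 + 8.28 = 18.68 Ω.
V = V_CC · R/ΣR = 41.5 × 0.1804 = 7.487 V.

V ≈ 7.49 V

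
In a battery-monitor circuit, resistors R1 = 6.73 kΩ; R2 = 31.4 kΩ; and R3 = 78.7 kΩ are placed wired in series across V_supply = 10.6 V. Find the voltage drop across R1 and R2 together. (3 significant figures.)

Series total: ΣR = 6.73 + 31.4 + 78.7 = 116.8 kΩ.
R_{R1..R2} = 6.73 + 31.4 = 38.13 kΩ.
Voltage divider: V = V_supply · (38.13 / 116.8) = 10.6 × 0.3264 = 3.460 V.

V ≈ 3.46 V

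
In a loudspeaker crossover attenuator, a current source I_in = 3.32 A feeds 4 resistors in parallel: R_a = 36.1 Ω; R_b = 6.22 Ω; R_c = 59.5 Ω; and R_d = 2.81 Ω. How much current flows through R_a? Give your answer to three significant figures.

I ≈ 0.164 A

Conductances: ΣG = 1/36.1 + 1/6.22 + 1/59.5 + 1/2.81 = 0.5612 (1/Ω).
By the current-divider rule, I = I_in · G_k/ΣG = 3.32 × 0.04936 = 0.1639 A.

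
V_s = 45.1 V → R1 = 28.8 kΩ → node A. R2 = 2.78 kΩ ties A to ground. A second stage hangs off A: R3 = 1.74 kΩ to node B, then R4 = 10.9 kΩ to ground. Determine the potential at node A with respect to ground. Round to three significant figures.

V_A ≈ 3.31 V

Looking into the second stage from A: R3 + R4 = 12.64 kΩ appears in parallel with R2.
Effective lower resistance at A: R2 ‖ 12.64 = 2.279 kΩ.
So V_A = 45.1 × 0.07332 = 3.307 V.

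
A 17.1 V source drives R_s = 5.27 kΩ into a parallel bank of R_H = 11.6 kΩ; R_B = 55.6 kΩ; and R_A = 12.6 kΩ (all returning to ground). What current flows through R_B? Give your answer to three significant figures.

I ≈ 0.156 mA

Combine the parallel branches: R_p = (1/11.6 + 1/55.6 + 1/12.6)⁻¹ = 5.448 kΩ.
V_A by voltage divider: V_A = 17.1 × 5.448/(5.27 + 5.448) = 8.692 V.
I(R_B) = V_A / R_B = 8.692/55.6 = 0.1563 mA.
(Equivalently: I_total = 1.595 mA, then current-divider fraction G_k/ΣG = 0.09798.)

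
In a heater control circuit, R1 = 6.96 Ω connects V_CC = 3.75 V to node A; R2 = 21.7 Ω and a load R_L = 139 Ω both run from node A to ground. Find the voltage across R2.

R2 ‖ R_L = (21.7 × 139)/(21.7 + 139) = 18.77 Ω.
Then V_out = V_CC · R2'/(R1 + R2') = 3.75 × 18.77/25.73 = 2.736 V.

V_out ≈ 2.74 V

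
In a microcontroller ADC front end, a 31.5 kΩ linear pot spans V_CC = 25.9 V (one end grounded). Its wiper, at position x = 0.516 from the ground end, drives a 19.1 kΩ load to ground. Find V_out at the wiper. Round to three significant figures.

V_out ≈ 9.47 V

Lower segment x·R_p = 16.25 kΩ; upper segment (1−x)·R_p = 15.25 kΩ.
Lower segment in parallel with the load: 16.25 ‖ 19.1 = 8.781 kΩ.
Then V_out = V_CC · 8.781/(15.25 + 8.781) = 9.466 V.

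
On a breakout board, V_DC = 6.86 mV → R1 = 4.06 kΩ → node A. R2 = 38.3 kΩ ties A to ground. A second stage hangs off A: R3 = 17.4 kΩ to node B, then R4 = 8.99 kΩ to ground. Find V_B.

V_B ≈ 1.85 mV

Looking into the second stage from A: R3 + R4 = 26.39 kΩ appears in parallel with R2.
R2 ‖ (R3+R4) = 15.62 kΩ.
First divider: V_A = V_DC · 15.62/(4.06 + 15.62) = 5.445 mV.
Stage 2 is unloaded, so V_B = V_A · R4/(R3+R4) = 5.445 × 8.99/26.39 = 1.855 mV.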